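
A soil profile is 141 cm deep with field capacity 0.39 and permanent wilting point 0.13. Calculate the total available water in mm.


AWC = (FC - PWP) * d * 10
AWC = (0.39 - 0.13) * 141 * 10
AWC = 0.2600 * 141 * 10

366.6000 mm


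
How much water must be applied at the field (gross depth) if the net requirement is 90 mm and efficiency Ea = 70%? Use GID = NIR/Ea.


Ea = 70% = 0.7
GID = NIR / Ea = 90 / 0.7 = 128.5714 mm

128.5714 mm


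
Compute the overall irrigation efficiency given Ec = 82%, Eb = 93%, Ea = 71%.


Ec = 0.82, Eb = 0.93, Ea = 0.71
E = 0.82 * 0.93 * 0.71 * 100 = 54.1446%

54.1446 %


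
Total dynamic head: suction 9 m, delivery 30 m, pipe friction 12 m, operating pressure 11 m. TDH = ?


TDH = Hs + Hd + hf + Hp = 9 + 30 + 12 + 11 = 62

62 m


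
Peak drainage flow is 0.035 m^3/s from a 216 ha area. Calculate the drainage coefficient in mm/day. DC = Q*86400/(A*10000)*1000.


DC = Q * 86400 / (A * 10000) * 1000
DC = 0.035 * 86400 / (216 * 10000) * 1000
DC = 3024000.0000 / 2160000

1.4000 mm/day


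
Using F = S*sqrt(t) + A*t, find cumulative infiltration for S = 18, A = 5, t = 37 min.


F = S*sqrt(t) + A*t
F = 18*sqrt(37) + 5*37
F = 18*6.082763 + 185

294.4897 mm


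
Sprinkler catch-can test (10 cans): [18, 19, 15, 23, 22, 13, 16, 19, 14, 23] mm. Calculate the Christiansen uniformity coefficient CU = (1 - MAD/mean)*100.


mean = 18.200000 mm
MAD = 3.000000 mm
CU = (1 - 3.000000/18.200000)*100

83.5165 %


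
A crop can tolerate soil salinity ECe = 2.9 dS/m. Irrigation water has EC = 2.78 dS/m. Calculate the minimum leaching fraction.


LR = ECiw / (5*ECe - ECiw)
LR = 2.78 / (5*2.9 - 2.78)
LR = 2.78 / 11.7200

0.2372


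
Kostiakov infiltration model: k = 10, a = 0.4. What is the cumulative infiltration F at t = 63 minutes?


F = k * t^a = 10 * 63^0.4
F = 10 * 5.244888

52.4489 mm


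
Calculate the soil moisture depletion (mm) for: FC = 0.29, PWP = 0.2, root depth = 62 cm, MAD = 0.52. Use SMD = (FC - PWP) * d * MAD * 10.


SMD = (FC - PWP) * d * MAD * 10
SMD = (0.29 - 0.2) * 62 * 0.52 * 10
SMD = 0.0900 * 62 * 0.52 * 10

29.0160 mm


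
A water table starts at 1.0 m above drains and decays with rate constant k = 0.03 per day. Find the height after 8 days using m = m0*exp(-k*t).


m = m0 * exp(-k*t)
m = 1.0 * exp(-0.03 * 8)
m = 1.0 * exp(-0.2400)

0.7866 m


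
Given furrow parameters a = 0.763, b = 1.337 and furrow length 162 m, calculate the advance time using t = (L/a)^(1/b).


t = (L/a)^(1/b)
t = (162/0.763)^(1/1.337)
t = 212.319790^(1/1.337)

55.0119 min


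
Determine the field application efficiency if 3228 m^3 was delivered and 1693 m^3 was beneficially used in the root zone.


Ea = V_root / V_field * 100 = 1693 / 3228 * 100 = 52.4473%

52.4473 %


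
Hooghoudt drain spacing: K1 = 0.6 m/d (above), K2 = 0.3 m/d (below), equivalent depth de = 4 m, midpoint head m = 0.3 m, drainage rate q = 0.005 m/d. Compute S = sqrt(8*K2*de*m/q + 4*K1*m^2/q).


S^2 = 8*K2*de*m/q + 4*K1*m^2/q
S^2 = 8*0.3*4*0.3/0.005 + 4*0.6*0.3^2/0.005
S = sqrt(619.2000)

24.8837 m


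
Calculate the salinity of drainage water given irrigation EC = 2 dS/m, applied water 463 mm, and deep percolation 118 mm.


EC_dw = EC_iw * D_iw / D_dw
EC_dw = 2 * 463 / 118
EC_dw = 926 / 118

7.8475 dS/m


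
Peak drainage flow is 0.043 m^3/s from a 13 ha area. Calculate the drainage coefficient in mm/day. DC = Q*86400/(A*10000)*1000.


DC = Q * 86400 / (A * 10000) * 1000
DC = 0.043 * 86400 / (13 * 10000) * 1000
DC = 3715200.0000 / 130000

28.5785 mm/day


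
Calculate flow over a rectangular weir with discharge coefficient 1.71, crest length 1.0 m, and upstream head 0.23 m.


Q = C * L * H^(3/2) = 1.71 * 1.0 * 0.23^1.5 = 1.71 * 1.0 * 0.110304

0.1886 m^3/s


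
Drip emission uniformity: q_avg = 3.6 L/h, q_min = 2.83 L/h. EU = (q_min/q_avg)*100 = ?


EU = (q_min/q_avg)*100 = (2.83/3.6)*100 = 78.6111%

78.6111 %


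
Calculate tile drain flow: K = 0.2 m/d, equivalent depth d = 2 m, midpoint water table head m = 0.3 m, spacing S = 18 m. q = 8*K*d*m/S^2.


q = 8*K*d*m/S^2
q = 8*0.2*2*0.3/18^2
q = 0.9600 / 324

0.0030 m/d


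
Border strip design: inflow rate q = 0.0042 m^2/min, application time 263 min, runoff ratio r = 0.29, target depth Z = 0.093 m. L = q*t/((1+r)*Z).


L = q*t/((1+r)*Z)
L = 0.0042*263/((1+0.29)*0.093)
L = 1.1046/0.11997

9.2073 m


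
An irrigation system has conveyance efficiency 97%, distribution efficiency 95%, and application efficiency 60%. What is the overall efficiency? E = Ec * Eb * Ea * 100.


Ec = 0.97, Eb = 0.95, Ea = 0.6
E = 0.97 * 0.95 * 0.6 * 100 = 55.2900%

55.2900 %


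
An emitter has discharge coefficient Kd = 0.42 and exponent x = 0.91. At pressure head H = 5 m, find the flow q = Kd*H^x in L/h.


q = Kd * H^x = 0.42 * 5^0.91 = 0.42 * 4.325763

1.8168 L/h


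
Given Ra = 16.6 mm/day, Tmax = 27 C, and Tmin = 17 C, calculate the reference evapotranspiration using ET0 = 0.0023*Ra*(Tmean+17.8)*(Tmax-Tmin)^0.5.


Tmean = (Tmax + Tmin)/2 = (27 + 17)/2 = 22.0
ET0 = 0.0023 * 16.6 * (22.0 + 17.8) * sqrt(27 - 17)
ET0 = 0.0023 * 16.6 * 39.8 * 3.162278

4.8053 mm/day


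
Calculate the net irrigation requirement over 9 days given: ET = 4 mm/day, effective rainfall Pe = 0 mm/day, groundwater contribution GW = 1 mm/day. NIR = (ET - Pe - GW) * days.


Daily deficit = ET - Pe - GW = 4 - 0 - 1 = 3 mm/day
NIR = 3 * 9 = 27 mm

27.0000 mm


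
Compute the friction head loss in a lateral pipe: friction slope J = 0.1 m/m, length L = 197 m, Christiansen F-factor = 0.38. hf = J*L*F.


hf = J * L * F = 0.1 * 197 * 0.38 = 7.4860 m

7.4860 m


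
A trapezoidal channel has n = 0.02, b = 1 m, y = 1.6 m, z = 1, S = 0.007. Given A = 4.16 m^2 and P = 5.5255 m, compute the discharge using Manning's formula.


R = A/P = 4.16/5.5255 = 0.752873
Q = (1/0.02) * 4.16 * 0.752873^(2/3) * 0.007^0.5

14.4021 m^3/s


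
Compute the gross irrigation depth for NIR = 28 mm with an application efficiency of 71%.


Ea = 71% = 0.71
GID = NIR / Ea = 28 / 0.71 = 39.4366 mm

39.4366 mm


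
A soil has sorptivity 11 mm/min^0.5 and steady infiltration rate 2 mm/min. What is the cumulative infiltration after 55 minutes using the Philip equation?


F = S*sqrt(t) + A*t
F = 11*sqrt(55) + 2*55
F = 11*7.416198 + 110

191.5782 mm


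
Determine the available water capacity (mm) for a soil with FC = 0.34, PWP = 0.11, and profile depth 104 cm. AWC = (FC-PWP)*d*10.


AWC = (FC - PWP) * d * 10
AWC = (0.34 - 0.11) * 104 * 10
AWC = 0.2300 * 104 * 10

239.2000 mm


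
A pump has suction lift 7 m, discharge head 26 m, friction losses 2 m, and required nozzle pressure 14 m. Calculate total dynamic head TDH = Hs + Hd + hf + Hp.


TDH = Hs + Hd + hf + Hp = 7 + 26 + 2 + 14 = 49

49 m


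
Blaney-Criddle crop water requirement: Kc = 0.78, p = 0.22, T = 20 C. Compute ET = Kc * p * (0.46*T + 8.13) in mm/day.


ET = Kc * p * (0.46*T + 8.13)
ET = 0.78 * 0.22 * (0.46*20 + 8.13)
ET = 0.78 * 0.22 * 17.3300

2.9738 mm/day


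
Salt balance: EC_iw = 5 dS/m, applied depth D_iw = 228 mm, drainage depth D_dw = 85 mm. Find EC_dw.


EC_dw = EC_iw * D_iw / D_dw
EC_dw = 5 * 228 / 85
EC_dw = 1140 / 85

13.4118 dS/m


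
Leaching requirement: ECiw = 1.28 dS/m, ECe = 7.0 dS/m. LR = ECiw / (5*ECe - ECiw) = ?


LR = ECiw / (5*ECe - ECiw)
LR = 1.28 / (5*7.0 - 1.28)
LR = 1.28 / 33.7200

0.0380


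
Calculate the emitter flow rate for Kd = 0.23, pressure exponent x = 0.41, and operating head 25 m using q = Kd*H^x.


q = Kd * H^x = 0.23 * 25^0.41 = 0.23 * 3.742445

0.8608 L/h


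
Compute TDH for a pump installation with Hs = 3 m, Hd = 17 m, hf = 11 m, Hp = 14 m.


TDH = Hs + Hd + hf + Hp = 3 + 17 + 11 + 14 = 45

45 m


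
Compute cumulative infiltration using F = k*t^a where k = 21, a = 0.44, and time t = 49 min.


F = k * t^a = 21 * 49^0.44
F = 21 * 5.542252

116.3873 mm


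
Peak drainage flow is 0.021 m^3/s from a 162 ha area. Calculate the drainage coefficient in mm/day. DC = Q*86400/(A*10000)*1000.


DC = Q * 86400 / (A * 10000) * 1000
DC = 0.021 * 86400 / (162 * 10000) * 1000
DC = 1814400.0000 / 1620000

1.1200 mm/day


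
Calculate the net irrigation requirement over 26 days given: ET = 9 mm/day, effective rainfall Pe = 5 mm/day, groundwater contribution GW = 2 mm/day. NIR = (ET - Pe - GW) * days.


Daily deficit = ET - Pe - GW = 9 - 5 - 2 = 2 mm/day
NIR = 2 * 26 = 52 mm

52.0000 mm


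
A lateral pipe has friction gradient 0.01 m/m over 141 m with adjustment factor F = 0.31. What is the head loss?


hf = J * L * F = 0.01 * 141 * 0.31 = 0.4371 m

0.4371 m


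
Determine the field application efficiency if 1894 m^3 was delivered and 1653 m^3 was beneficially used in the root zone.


Ea = V_root / V_field * 100 = 1653 / 1894 * 100 = 87.2756%

87.2756 %


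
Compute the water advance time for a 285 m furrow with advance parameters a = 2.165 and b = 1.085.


t = (L/a)^(1/b)
t = (285/2.165)^(1/1.085)
t = 131.639723^(1/1.085)

89.8157 min


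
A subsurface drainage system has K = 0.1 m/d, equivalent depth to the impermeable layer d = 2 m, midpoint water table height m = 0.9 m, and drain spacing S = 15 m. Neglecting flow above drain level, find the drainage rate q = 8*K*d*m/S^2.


q = 8*K*d*m/S^2
q = 8*0.1*2*0.9/15^2
q = 1.4400 / 225

0.0064 m/d


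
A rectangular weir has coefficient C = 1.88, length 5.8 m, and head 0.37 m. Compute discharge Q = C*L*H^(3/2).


Q = C * L * H^(3/2) = 1.88 * 5.8 * 0.37^1.5 = 1.88 * 5.8 * 0.225062

2.4541 m^3/s


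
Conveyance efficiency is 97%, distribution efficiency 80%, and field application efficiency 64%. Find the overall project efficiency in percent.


Ec = 0.97, Eb = 0.8, Ea = 0.64
E = 0.97 * 0.8 * 0.64 * 100 = 49.6640%

49.6640 %


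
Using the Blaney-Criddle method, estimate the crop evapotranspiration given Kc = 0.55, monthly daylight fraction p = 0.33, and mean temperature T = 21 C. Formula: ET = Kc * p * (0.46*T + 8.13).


ET = Kc * p * (0.46*T + 8.13)
ET = 0.55 * 0.33 * (0.46*21 + 8.13)
ET = 0.55 * 0.33 * 17.7900

3.2289 mm/day


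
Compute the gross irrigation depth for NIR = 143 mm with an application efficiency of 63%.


Ea = 63% = 0.63
GID = NIR / Ea = 143 / 0.63 = 226.9841 mm

226.9841 mm


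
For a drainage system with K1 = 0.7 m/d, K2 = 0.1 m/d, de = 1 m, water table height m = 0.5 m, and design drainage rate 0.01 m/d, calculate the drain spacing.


S^2 = 8*K2*de*m/q + 4*K1*m^2/q
S^2 = 8*0.1*1*0.5/0.01 + 4*0.7*0.5^2/0.01
S = sqrt(110.0000)

10.4881 m


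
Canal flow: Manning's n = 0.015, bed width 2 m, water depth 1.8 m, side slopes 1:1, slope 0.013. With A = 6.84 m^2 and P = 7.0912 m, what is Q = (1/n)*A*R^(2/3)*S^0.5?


R = A/P = 6.84/7.0912 = 0.964576
Q = (1/0.015) * 6.84 * 0.964576^(2/3) * 0.013^0.5

50.7568 m^3/s


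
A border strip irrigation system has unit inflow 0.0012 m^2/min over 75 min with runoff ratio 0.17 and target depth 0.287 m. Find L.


L = q*t/((1+r)*Z)
L = 0.0012*75/((1+0.17)*0.287)
L = 0.09/0.33579

0.2680 m


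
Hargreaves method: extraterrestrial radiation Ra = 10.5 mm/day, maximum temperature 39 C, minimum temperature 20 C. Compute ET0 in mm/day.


Tmean = (Tmax + Tmin)/2 = (39 + 20)/2 = 29.5
ET0 = 0.0023 * 10.5 * (29.5 + 17.8) * sqrt(39 - 20)
ET0 = 0.0023 * 10.5 * 47.3 * 4.358899

4.9791 mm/day


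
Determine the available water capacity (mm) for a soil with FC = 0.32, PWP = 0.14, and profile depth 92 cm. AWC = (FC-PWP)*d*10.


AWC = (FC - PWP) * d * 10
AWC = (0.32 - 0.14) * 92 * 10
AWC = 0.1800 * 92 * 10

165.6000 mm


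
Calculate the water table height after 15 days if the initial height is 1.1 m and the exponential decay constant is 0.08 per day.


m = m0 * exp(-k*t)
m = 1.1 * exp(-0.08 * 15)
m = 1.1 * exp(-1.2000)

0.3313 m


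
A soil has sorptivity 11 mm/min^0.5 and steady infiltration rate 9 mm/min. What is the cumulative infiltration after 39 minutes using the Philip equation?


F = S*sqrt(t) + A*t
F = 11*sqrt(39) + 9*39
F = 11*6.244998 + 351

419.6950 mm


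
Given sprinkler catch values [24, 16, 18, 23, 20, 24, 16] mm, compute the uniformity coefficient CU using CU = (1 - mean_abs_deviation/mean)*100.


mean = 20.142857 mm
MAD = 3.020408 mm
CU = (1 - 3.020408/20.142857)*100

85.0051 %


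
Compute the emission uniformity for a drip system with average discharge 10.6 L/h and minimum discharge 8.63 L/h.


EU = (q_min/q_avg)*100 = (8.63/10.6)*100 = 81.4151%

81.4151 %


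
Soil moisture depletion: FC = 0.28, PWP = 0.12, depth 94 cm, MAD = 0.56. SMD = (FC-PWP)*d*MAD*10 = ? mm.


SMD = (FC - PWP) * d * MAD * 10
SMD = (0.28 - 0.12) * 94 * 0.56 * 10
SMD = 0.1600 * 94 * 0.56 * 10

84.2240 mm


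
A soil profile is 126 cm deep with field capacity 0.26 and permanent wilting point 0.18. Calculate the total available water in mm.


AWC = (FC - PWP) * d * 10
AWC = (0.26 - 0.18) * 126 * 10
AWC = 0.0800 * 126 * 10

100.8000 mm


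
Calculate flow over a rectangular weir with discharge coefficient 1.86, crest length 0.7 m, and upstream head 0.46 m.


Q = C * L * H^(3/2) = 1.86 * 0.7 * 0.46^1.5 = 1.86 * 0.7 * 0.311987

0.4062 m^3/s


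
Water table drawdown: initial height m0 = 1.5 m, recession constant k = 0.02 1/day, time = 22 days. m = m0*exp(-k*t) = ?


m = m0 * exp(-k*t)
m = 1.5 * exp(-0.02 * 22)
m = 1.5 * exp(-0.4400)

0.9661 m


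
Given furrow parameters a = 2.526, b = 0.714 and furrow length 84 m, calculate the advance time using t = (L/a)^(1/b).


t = (L/a)^(1/b)
t = (84/2.526)^(1/0.714)
t = 33.254157^(1/0.714)

135.3433 min


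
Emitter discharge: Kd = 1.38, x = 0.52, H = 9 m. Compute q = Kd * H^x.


q = Kd * H^x = 1.38 * 9^0.52 = 1.38 * 3.134773

4.3260 L/h


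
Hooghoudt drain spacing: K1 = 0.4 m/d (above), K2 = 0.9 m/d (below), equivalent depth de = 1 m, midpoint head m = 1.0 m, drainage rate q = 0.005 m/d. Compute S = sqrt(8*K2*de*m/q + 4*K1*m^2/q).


S^2 = 8*K2*de*m/q + 4*K1*m^2/q
S^2 = 8*0.9*1*1.0/0.005 + 4*0.4*1.0^2/0.005
S = sqrt(1760.0000)

41.9524 m


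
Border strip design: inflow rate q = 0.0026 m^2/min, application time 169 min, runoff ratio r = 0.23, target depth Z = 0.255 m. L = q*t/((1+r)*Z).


L = q*t/((1+r)*Z)
L = 0.0026*169/((1+0.23)*0.255)
L = 0.4394/0.31365

1.4009 m


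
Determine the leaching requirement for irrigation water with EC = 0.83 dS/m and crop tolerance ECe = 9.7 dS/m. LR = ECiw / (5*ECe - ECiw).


LR = ECiw / (5*ECe - ECiw)
LR = 0.83 / (5*9.7 - 0.83)
LR = 0.83 / 47.6700

0.0174


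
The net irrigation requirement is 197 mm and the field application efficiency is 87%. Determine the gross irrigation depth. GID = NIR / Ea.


Ea = 87% = 0.87
GID = NIR / Ea = 197 / 0.87 = 226.4368 mm

226.4368 mm


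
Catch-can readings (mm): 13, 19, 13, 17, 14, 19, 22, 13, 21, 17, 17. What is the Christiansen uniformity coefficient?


mean = 16.818182 mm
MAD = 2.595041 mm
CU = (1 - 2.595041/16.818182)*100

84.5700 %


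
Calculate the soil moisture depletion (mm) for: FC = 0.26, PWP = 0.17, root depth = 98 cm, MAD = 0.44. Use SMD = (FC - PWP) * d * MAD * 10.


SMD = (FC - PWP) * d * MAD * 10
SMD = (0.26 - 0.17) * 98 * 0.44 * 10
SMD = 0.0900 * 98 * 0.44 * 10

38.8080 mm


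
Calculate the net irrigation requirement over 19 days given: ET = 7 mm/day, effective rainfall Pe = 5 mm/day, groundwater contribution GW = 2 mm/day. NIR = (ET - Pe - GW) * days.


Daily deficit = ET - Pe - GW = 7 - 5 - 2 = 0 mm/day
NIR = 0 * 19 = 0 mm

0 mm


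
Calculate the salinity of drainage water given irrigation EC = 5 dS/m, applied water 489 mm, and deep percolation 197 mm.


EC_dw = EC_iw * D_iw / D_dw
EC_dw = 5 * 489 / 197
EC_dw = 2445 / 197

12.4112 dS/m


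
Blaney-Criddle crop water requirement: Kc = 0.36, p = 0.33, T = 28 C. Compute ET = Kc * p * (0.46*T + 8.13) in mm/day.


ET = Kc * p * (0.46*T + 8.13)
ET = 0.36 * 0.33 * (0.46*28 + 8.13)
ET = 0.36 * 0.33 * 21.0100

2.4960 mm/day


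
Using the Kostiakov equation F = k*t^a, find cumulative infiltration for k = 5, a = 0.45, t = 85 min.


F = k * t^a = 5 * 85^0.45
F = 5 * 7.383096

36.9155 mm


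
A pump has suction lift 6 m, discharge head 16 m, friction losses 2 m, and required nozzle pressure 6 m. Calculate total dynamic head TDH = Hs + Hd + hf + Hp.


TDH = Hs + Hd + hf + Hp = 6 + 16 + 2 + 6 = 30

30 m


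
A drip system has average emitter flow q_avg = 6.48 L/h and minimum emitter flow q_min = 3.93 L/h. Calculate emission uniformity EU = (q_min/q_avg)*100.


EU = (q_min/q_avg)*100 = (3.93/6.48)*100 = 60.6481%

60.6481 %


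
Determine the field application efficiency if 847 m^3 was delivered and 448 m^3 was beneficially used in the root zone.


Ea = V_root / V_field * 100 = 448 / 847 * 100 = 52.8926%

52.8926 %


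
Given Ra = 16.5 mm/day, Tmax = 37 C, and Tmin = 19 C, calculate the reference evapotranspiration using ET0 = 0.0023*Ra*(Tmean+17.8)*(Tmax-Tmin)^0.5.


Tmean = (Tmax + Tmin)/2 = (37 + 19)/2 = 28.0
ET0 = 0.0023 * 16.5 * (28.0 + 17.8) * sqrt(37 - 19)
ET0 = 0.0023 * 16.5 * 45.8 * 4.242641

7.3742 mm/day


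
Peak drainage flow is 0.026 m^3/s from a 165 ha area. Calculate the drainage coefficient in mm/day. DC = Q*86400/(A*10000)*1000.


DC = Q * 86400 / (A * 10000) * 1000
DC = 0.026 * 86400 / (165 * 10000) * 1000
DC = 2246400.0000 / 1650000

1.3615 mm/day


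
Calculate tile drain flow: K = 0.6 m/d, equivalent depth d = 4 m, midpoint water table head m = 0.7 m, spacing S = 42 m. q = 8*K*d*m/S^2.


q = 8*K*d*m/S^2
q = 8*0.6*4*0.7/42^2
q = 13.4400 / 1764

0.0076 m/d


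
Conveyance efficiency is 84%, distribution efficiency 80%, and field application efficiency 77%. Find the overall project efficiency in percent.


Ec = 0.84, Eb = 0.8, Ea = 0.77
E = 0.84 * 0.8 * 0.77 * 100 = 51.7440%

51.7440 %


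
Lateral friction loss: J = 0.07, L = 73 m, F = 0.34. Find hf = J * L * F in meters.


hf = J * L * F = 0.07 * 73 * 0.34 = 1.7374 m

1.7374 m


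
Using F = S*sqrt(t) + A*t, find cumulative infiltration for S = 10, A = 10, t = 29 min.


F = S*sqrt(t) + A*t
F = 10*sqrt(29) + 10*29
F = 10*5.385165 + 290

343.8517 mm


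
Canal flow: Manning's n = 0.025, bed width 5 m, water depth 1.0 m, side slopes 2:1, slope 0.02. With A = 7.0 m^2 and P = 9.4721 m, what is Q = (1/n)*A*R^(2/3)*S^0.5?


R = A/P = 7.0/9.4721 = 0.739012
Q = (1/0.025) * 7.0 * 0.739012^(2/3) * 0.02^0.5

32.3674 m^3/s


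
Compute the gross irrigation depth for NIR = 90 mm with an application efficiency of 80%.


Ea = 80% = 0.8
GID = NIR / Ea = 90 / 0.8 = 112.5000 mm

112.5000 mm


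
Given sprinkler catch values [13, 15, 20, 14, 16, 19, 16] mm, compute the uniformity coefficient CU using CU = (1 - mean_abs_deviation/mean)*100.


mean = 16.142857 mm
MAD = 1.918367 mm
CU = (1 - 1.918367/16.142857)*100

88.1163 %


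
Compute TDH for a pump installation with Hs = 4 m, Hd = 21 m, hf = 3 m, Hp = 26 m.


TDH = Hs + Hd + hf + Hp = 4 + 21 + 3 + 26 = 54

54 m


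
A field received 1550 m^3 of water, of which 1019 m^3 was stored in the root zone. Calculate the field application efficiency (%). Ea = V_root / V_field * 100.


Ea = V_root / V_field * 100 = 1019 / 1550 * 100 = 65.7419%

65.7419 %


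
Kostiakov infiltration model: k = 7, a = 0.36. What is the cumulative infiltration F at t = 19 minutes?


F = k * t^a = 7 * 19^0.36
F = 7 * 2.886365

20.2046 mm


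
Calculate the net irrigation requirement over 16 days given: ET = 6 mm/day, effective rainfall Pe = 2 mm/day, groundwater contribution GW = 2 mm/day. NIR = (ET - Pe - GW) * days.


Daily deficit = ET - Pe - GW = 6 - 2 - 2 = 2 mm/day
NIR = 2 * 16 = 32 mm

32.0000 mm


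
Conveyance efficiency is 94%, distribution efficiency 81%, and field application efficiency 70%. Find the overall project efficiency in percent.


Ec = 0.94, Eb = 0.81, Ea = 0.7
E = 0.94 * 0.81 * 0.7 * 100 = 53.2980%

53.2980 %


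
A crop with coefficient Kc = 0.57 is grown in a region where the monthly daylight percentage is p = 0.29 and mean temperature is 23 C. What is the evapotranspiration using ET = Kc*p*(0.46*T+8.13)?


ET = Kc * p * (0.46*T + 8.13)
ET = 0.57 * 0.29 * (0.46*23 + 8.13)
ET = 0.57 * 0.29 * 18.7100

3.0928 mm/day


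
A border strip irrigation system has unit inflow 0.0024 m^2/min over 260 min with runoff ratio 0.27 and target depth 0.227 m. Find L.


L = q*t/((1+r)*Z)
L = 0.0024*260/((1+0.27)*0.227)
L = 0.624/0.28829

2.1645 m


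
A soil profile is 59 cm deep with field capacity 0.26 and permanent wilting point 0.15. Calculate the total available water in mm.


AWC = (FC - PWP) * d * 10
AWC = (0.26 - 0.15) * 59 * 10
AWC = 0.1100 * 59 * 10

64.9000 mm


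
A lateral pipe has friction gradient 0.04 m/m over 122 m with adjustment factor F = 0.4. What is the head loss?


hf = J * L * F = 0.04 * 122 * 0.4 = 1.9520 m

1.9520 m


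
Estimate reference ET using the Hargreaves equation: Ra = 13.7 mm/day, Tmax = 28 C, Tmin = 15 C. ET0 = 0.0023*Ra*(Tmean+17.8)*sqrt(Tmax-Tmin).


Tmean = (Tmax + Tmin)/2 = (28 + 15)/2 = 21.5
ET0 = 0.0023 * 13.7 * (21.5 + 17.8) * sqrt(28 - 15)
ET0 = 0.0023 * 13.7 * 39.3 * 3.605551

4.4649 mm/day


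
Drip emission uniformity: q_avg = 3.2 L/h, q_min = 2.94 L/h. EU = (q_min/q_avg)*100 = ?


EU = (q_min/q_avg)*100 = (2.94/3.2)*100 = 91.8750%

91.8750 %


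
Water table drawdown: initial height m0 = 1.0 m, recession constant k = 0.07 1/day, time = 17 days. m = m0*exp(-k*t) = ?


m = m0 * exp(-k*t)
m = 1.0 * exp(-0.07 * 17)
m = 1.0 * exp(-1.1900)

0.3042 m


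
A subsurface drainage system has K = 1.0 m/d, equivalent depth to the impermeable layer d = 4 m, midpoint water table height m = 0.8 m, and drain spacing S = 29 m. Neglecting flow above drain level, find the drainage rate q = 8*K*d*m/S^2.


q = 8*K*d*m/S^2
q = 8*1.0*4*0.8/29^2
q = 25.6000 / 841

0.0304 m/d


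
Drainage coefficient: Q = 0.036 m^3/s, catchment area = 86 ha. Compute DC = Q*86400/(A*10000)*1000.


DC = Q * 86400 / (A * 10000) * 1000
DC = 0.036 * 86400 / (86 * 10000) * 1000
DC = 3110400.0000 / 860000

3.6167 mm/day


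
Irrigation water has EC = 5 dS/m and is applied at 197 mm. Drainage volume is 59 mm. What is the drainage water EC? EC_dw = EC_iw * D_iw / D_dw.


EC_dw = EC_iw * D_iw / D_dw
EC_dw = 5 * 197 / 59
EC_dw = 985 / 59

16.6949 dS/m


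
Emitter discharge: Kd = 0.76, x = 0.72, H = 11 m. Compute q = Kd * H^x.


q = Kd * H^x = 0.76 * 11^0.72 = 0.76 * 5.620860

4.2719 L/h


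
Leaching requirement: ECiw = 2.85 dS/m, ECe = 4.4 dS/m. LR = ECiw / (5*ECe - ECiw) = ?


LR = ECiw / (5*ECe - ECiw)
LR = 2.85 / (5*4.4 - 2.85)
LR = 2.85 / 19.1500

0.1488


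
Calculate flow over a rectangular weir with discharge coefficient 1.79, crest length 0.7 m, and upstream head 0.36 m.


Q = C * L * H^(3/2) = 1.79 * 0.7 * 0.36^1.5 = 1.79 * 0.7 * 0.216000

0.2706 m^3/s


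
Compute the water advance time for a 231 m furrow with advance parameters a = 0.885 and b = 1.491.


t = (L/a)^(1/b)
t = (231/0.885)^(1/1.491)
t = 261.016949^(1/1.491)

41.7674 min


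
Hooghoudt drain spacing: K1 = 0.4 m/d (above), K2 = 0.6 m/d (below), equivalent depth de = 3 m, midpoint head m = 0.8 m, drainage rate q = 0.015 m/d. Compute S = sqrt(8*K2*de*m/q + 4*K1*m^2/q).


S^2 = 8*K2*de*m/q + 4*K1*m^2/q
S^2 = 8*0.6*3*0.8/0.015 + 4*0.4*0.8^2/0.015
S = sqrt(836.2667)

28.9183 m


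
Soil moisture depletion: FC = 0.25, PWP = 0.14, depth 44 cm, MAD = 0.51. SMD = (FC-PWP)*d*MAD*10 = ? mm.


SMD = (FC - PWP) * d * MAD * 10
SMD = (0.25 - 0.14) * 44 * 0.51 * 10
SMD = 0.1100 * 44 * 0.51 * 10

24.6840 mm


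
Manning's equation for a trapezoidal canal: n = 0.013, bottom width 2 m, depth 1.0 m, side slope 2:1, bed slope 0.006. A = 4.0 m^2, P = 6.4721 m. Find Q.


R = A/P = 4.0/6.4721 = 0.618037
Q = (1/0.013) * 4.0 * 0.618037^(2/3) * 0.006^0.5

17.2929 m^3/s


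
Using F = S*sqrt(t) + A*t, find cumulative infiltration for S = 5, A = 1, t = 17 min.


F = S*sqrt(t) + A*t
F = 5*sqrt(17) + 1*17
F = 5*4.123106 + 17

37.6155 mm


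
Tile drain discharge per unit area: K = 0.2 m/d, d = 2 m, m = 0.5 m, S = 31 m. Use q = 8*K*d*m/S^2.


q = 8*K*d*m/S^2
q = 8*0.2*2*0.5/31^2
q = 1.6000 / 961

0.0017 m/d


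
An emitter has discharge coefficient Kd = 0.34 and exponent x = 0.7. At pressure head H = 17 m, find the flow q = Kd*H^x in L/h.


q = Kd * H^x = 0.34 * 17^0.7 = 0.34 * 7.266315

2.4705 L/h


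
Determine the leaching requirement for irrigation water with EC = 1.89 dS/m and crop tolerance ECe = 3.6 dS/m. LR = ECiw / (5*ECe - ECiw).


LR = ECiw / (5*ECe - ECiw)
LR = 1.89 / (5*3.6 - 1.89)
LR = 1.89 / 16.1100

0.1173


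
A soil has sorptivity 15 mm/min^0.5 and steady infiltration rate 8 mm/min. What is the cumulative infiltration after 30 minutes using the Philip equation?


F = S*sqrt(t) + A*t
F = 15*sqrt(30) + 8*30
F = 15*5.477226 + 240

322.1584 mm


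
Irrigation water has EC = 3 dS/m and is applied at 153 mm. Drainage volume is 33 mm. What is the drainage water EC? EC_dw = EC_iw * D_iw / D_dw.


EC_dw = EC_iw * D_iw / D_dw
EC_dw = 3 * 153 / 33
EC_dw = 459 / 33

13.9091 dS/m


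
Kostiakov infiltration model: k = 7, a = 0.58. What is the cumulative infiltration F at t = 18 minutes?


F = k * t^a = 7 * 18^0.58
F = 7 * 5.346358

37.4245 mm


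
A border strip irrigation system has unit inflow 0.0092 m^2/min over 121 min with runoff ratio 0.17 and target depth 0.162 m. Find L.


L = q*t/((1+r)*Z)
L = 0.0092*121/((1+0.17)*0.162)
L = 1.1132/0.18954

5.8732 m


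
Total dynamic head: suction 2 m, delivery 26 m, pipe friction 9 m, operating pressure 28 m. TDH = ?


TDH = Hs + Hd + hf + Hp = 2 + 26 + 9 + 28 = 65

65 m


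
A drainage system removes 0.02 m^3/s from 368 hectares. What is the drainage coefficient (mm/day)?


DC = Q * 86400 / (A * 10000) * 1000
DC = 0.02 * 86400 / (368 * 10000) * 1000
DC = 1728000.0000 / 3680000

0.4696 mm/day


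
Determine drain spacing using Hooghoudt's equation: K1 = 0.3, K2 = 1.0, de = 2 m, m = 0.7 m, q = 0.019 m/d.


S^2 = 8*K2*de*m/q + 4*K1*m^2/q
S^2 = 8*1.0*2*0.7/0.019 + 4*0.3*0.7^2/0.019
S = sqrt(620.4211)

24.9083 m


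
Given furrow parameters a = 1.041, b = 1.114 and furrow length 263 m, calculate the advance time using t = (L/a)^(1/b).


t = (L/a)^(1/b)
t = (263/1.041)^(1/1.114)
t = 252.641691^(1/1.114)

143.4324 min


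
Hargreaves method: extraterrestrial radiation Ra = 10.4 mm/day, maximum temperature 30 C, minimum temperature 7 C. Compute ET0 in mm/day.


Tmean = (Tmax + Tmin)/2 = (30 + 7)/2 = 18.5
ET0 = 0.0023 * 10.4 * (18.5 + 17.8) * sqrt(30 - 7)
ET0 = 0.0023 * 10.4 * 36.3 * 4.795832

4.1642 mm/day


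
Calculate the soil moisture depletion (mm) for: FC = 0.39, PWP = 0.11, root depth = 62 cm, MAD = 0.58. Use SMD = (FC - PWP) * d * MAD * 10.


SMD = (FC - PWP) * d * MAD * 10
SMD = (0.39 - 0.11) * 62 * 0.58 * 10
SMD = 0.2800 * 62 * 0.58 * 10

100.6880 mm


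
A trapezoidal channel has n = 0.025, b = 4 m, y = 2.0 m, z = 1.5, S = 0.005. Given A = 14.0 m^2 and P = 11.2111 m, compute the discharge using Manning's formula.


R = A/P = 14.0/11.2111 = 1.248762
Q = (1/0.025) * 14.0 * 1.248762^(2/3) * 0.005^0.5

45.9190 m^3/s


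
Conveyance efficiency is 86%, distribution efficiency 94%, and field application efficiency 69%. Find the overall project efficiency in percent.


Ec = 0.86, Eb = 0.94, Ea = 0.69
E = 0.86 * 0.94 * 0.69 * 100 = 55.7796%

55.7796 %


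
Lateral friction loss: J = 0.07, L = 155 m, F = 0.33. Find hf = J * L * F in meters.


hf = J * L * F = 0.07 * 155 * 0.33 = 3.5805 m

3.5805 m


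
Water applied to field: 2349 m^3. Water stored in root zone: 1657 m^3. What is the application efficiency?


Ea = V_root / V_field * 100 = 1657 / 2349 * 100 = 70.5407%

70.5407 %


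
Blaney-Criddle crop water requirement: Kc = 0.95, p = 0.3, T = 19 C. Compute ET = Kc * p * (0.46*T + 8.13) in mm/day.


ET = Kc * p * (0.46*T + 8.13)
ET = 0.95 * 0.3 * (0.46*19 + 8.13)
ET = 0.95 * 0.3 * 16.8700

4.8079 mm/day


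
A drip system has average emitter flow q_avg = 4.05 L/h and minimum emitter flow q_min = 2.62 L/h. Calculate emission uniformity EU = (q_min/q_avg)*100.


EU = (q_min/q_avg)*100 = (2.62/4.05)*100 = 64.6914%

64.6914 %


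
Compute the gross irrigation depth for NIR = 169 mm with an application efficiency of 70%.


Ea = 70% = 0.7
GID = NIR / Ea = 169 / 0.7 = 241.4286 mm

241.4286 mm


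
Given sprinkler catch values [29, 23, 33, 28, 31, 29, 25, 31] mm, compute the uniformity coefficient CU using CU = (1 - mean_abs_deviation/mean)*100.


mean = 28.625000 mm
MAD = 2.468750 mm
CU = (1 - 2.468750/28.625000)*100

91.3755 %


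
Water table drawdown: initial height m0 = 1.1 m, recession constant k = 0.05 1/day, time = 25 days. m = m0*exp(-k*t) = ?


m = m0 * exp(-k*t)
m = 1.1 * exp(-0.05 * 25)
m = 1.1 * exp(-1.2500)

0.3152 m


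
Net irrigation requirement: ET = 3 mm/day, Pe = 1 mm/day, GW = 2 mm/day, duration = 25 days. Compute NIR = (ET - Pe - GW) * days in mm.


Daily deficit = ET - Pe - GW = 3 - 1 - 2 = 0 mm/day
NIR = 0 * 25 = 0 mm

0 mm


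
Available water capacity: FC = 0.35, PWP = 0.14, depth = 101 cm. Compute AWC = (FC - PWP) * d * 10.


AWC = (FC - PWP) * d * 10
AWC = (0.35 - 0.14) * 101 * 10
AWC = 0.2100 * 101 * 10

212.1000 mm


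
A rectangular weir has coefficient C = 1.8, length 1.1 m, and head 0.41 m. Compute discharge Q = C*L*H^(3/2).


Q = C * L * H^(3/2) = 1.8 * 1.1 * 0.41^1.5 = 1.8 * 1.1 * 0.262528

0.5198 m^3/s


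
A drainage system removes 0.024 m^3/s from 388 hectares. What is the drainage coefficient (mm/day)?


DC = Q * 86400 / (A * 10000) * 1000
DC = 0.024 * 86400 / (388 * 10000) * 1000
DC = 2073600.0000 / 3880000

0.5344 mm/day


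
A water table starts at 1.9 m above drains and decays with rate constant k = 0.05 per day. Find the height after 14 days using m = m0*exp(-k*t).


m = m0 * exp(-k*t)
m = 1.9 * exp(-0.05 * 14)
m = 1.9 * exp(-0.7000)

0.9435 m


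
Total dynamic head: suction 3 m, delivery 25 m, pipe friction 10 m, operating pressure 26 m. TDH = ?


TDH = Hs + Hd + hf + Hp = 3 + 25 + 10 + 26 = 64

64 m


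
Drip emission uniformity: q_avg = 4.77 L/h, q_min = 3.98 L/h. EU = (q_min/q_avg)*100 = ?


EU = (q_min/q_avg)*100 = (3.98/4.77)*100 = 83.4382%

83.4382 %


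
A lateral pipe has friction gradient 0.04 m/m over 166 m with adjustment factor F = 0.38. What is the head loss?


hf = J * L * F = 0.04 * 166 * 0.38 = 2.5232 m

2.5232 m


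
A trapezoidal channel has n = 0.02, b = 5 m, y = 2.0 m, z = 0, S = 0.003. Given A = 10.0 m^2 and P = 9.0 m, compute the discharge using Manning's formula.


R = A/P = 10.0/9.0 = 1.111111
Q = (1/0.02) * 10.0 * 1.111111^(2/3) * 0.003^0.5

29.3789 m^3/s


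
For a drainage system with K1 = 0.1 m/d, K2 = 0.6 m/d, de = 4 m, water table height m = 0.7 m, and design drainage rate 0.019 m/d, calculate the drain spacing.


S^2 = 8*K2*de*m/q + 4*K1*m^2/q
S^2 = 8*0.6*4*0.7/0.019 + 4*0.1*0.7^2/0.019
S = sqrt(717.6842)

26.7896 m


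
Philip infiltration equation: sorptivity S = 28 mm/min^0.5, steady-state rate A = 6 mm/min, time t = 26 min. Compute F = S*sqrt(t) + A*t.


F = S*sqrt(t) + A*t
F = 28*sqrt(26) + 6*26
F = 28*5.099020 + 156

298.7726 mm


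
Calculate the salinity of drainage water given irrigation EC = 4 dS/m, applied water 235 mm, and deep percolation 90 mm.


EC_dw = EC_iw * D_iw / D_dw
EC_dw = 4 * 235 / 90
EC_dw = 940 / 90

10.4444 dS/m


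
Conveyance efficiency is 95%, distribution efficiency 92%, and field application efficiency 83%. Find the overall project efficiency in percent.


Ec = 0.95, Eb = 0.92, Ea = 0.83
E = 0.95 * 0.92 * 0.83 * 100 = 72.5420%

72.5420 %


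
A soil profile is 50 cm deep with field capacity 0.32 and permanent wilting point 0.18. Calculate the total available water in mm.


AWC = (FC - PWP) * d * 10
AWC = (0.32 - 0.18) * 50 * 10
AWC = 0.1400 * 50 * 10

70.0000 mm


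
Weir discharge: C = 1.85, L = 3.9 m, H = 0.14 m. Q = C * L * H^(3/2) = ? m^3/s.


Q = C * L * H^(3/2) = 1.85 * 3.9 * 0.14^1.5 = 1.85 * 3.9 * 0.052383

0.3779 m^3/s


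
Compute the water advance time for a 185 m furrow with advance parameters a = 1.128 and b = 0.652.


t = (L/a)^(1/b)
t = (185/1.128)^(1/0.652)
t = 164.007092^(1/0.652)

2494.7588 min


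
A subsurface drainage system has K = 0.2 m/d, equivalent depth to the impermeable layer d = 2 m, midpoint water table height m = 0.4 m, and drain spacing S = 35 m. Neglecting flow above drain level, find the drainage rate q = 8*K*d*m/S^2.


q = 8*K*d*m/S^2
q = 8*0.2*2*0.4/35^2
q = 1.2800 / 1225

0.0010 m/d


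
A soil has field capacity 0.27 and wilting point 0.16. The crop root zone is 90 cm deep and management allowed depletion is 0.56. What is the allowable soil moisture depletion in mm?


SMD = (FC - PWP) * d * MAD * 10
SMD = (0.27 - 0.16) * 90 * 0.56 * 10
SMD = 0.1100 * 90 * 0.56 * 10

55.4400 mm


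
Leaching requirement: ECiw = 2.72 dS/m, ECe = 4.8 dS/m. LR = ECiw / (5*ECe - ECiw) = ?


LR = ECiw / (5*ECe - ECiw)
LR = 2.72 / (5*4.8 - 2.72)
LR = 2.72 / 21.2800

0.1278


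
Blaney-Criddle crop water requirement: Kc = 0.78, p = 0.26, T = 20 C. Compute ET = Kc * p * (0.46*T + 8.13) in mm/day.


ET = Kc * p * (0.46*T + 8.13)
ET = 0.78 * 0.26 * (0.46*20 + 8.13)
ET = 0.78 * 0.26 * 17.3300

3.5145 mm/day


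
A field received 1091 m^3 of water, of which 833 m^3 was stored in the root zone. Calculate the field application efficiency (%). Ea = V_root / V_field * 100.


Ea = V_root / V_field * 100 = 833 / 1091 * 100 = 76.3520%

76.3520 %


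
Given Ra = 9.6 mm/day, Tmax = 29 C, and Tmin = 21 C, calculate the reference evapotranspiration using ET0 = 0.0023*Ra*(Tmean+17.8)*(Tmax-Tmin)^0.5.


Tmean = (Tmax + Tmin)/2 = (29 + 21)/2 = 25.0
ET0 = 0.0023 * 9.6 * (25.0 + 17.8) * sqrt(29 - 21)
ET0 = 0.0023 * 9.6 * 42.8 * 2.828427

2.6729 mm/day


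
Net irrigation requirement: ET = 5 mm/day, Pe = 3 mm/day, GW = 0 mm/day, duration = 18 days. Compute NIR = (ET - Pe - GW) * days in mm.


Daily deficit = ET - Pe - GW = 5 - 3 - 0 = 2 mm/day
NIR = 2 * 18 = 36 mm

36.0000 mm


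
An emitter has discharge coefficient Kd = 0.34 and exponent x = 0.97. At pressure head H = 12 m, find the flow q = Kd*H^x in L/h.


q = Kd * H^x = 0.34 * 12^0.97 = 0.34 * 11.137964

3.7869 L/h


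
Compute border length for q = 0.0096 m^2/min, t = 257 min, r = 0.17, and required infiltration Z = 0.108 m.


L = q*t/((1+r)*Z)
L = 0.0096*257/((1+0.17)*0.108)
L = 2.4672/0.12636

19.5252 m


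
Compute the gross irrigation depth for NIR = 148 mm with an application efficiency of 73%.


Ea = 73% = 0.73
GID = NIR / Ea = 148 / 0.73 = 202.7397 mm

202.7397 mm


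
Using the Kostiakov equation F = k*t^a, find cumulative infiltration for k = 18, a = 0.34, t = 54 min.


F = k * t^a = 18 * 54^0.34
F = 18 * 3.881628

69.8693 mm


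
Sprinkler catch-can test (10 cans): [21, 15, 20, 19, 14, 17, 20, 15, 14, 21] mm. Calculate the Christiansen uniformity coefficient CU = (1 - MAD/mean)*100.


mean = 17.600000 mm
MAD = 2.600000 mm
CU = (1 - 2.600000/17.600000)*100

85.2273 %


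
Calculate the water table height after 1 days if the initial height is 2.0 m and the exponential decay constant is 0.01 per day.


m = m0 * exp(-k*t)
m = 2.0 * exp(-0.01 * 1)
m = 2.0 * exp(-0.0100)

1.9801 m


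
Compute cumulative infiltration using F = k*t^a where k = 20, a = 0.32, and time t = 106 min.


F = k * t^a = 20 * 106^0.32
F = 20 * 4.447315

88.9463 mm


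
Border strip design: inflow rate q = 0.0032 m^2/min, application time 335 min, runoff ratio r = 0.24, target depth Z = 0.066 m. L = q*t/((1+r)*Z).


L = q*t/((1+r)*Z)
L = 0.0032*335/((1+0.24)*0.066)
L = 1.072/0.08184

13.0987 m


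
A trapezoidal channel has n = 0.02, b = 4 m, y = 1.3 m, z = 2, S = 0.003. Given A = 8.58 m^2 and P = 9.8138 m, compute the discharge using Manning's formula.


R = A/P = 8.58/9.8138 = 0.874279
Q = (1/0.02) * 8.58 * 0.874279^(2/3) * 0.003^0.5

21.4841 m^3/s


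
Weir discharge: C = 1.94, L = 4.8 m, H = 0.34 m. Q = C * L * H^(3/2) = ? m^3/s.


Q = C * L * H^(3/2) = 1.94 * 4.8 * 0.34^1.5 = 1.94 * 4.8 * 0.198252

1.8461 m^3/s


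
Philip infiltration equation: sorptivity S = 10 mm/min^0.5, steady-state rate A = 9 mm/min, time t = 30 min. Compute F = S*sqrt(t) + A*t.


F = S*sqrt(t) + A*t
F = 10*sqrt(30) + 9*30
F = 10*5.477226 + 270

324.7723 mm


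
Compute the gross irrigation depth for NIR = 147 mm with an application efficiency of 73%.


Ea = 73% = 0.73
GID = NIR / Ea = 147 / 0.73 = 201.3699 mm

201.3699 mm


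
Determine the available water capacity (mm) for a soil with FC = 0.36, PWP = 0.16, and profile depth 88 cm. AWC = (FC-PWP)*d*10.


AWC = (FC - PWP) * d * 10
AWC = (0.36 - 0.16) * 88 * 10
AWC = 0.2000 * 88 * 10

176.0000 mm


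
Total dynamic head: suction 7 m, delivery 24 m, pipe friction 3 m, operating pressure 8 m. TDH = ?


TDH = Hs + Hd + hf + Hp = 7 + 24 + 3 + 8 = 42

42 m


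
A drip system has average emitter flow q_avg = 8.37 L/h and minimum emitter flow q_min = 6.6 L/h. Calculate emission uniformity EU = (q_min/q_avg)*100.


EU = (q_min/q_avg)*100 = (6.6/8.37)*100 = 78.8530%

78.8530 %


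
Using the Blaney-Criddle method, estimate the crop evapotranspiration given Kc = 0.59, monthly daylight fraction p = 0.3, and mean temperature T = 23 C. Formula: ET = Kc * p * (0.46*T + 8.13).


ET = Kc * p * (0.46*T + 8.13)
ET = 0.59 * 0.3 * (0.46*23 + 8.13)
ET = 0.59 * 0.3 * 18.7100

3.3117 mm/day


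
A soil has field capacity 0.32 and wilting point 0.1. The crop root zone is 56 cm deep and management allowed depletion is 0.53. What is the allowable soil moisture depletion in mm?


SMD = (FC - PWP) * d * MAD * 10
SMD = (0.32 - 0.1) * 56 * 0.53 * 10
SMD = 0.2200 * 56 * 0.53 * 10

65.2960 mm


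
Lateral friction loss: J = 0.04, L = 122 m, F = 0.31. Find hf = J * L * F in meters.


hf = J * L * F = 0.04 * 122 * 0.31 = 1.5128 m

1.5128 m


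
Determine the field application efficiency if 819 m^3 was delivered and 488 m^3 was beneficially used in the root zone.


Ea = V_root / V_field * 100 = 488 / 819 * 100 = 59.5849%

59.5849 %


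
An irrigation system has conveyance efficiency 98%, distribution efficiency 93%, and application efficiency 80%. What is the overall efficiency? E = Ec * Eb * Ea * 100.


Ec = 0.98, Eb = 0.93, Ea = 0.8
E = 0.98 * 0.93 * 0.8 * 100 = 72.9120%

72.9120 %


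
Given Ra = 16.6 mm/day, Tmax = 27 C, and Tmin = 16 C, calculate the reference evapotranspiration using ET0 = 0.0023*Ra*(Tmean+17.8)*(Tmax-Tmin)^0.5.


Tmean = (Tmax + Tmin)/2 = (27 + 16)/2 = 21.5
ET0 = 0.0023 * 16.6 * (21.5 + 17.8) * sqrt(27 - 16)
ET0 = 0.0023 * 16.6 * 39.3 * 3.316625

4.9765 mm/day


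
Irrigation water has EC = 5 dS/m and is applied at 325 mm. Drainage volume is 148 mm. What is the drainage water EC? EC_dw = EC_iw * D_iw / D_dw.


EC_dw = EC_iw * D_iw / D_dw
EC_dw = 5 * 325 / 148
EC_dw = 1625 / 148

10.9797 dS/m


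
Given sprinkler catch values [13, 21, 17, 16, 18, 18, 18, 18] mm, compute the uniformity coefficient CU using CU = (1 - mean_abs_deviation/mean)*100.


mean = 17.375000 mm
MAD = 1.531250 mm
CU = (1 - 1.531250/17.375000)*100

91.1871 %


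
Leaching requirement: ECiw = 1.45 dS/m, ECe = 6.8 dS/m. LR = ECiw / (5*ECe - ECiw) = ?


LR = ECiw / (5*ECe - ECiw)
LR = 1.45 / (5*6.8 - 1.45)
LR = 1.45 / 32.5500

0.0445


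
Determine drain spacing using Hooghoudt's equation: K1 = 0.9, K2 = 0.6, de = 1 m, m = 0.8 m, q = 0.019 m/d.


S^2 = 8*K2*de*m/q + 4*K1*m^2/q
S^2 = 8*0.6*1*0.8/0.019 + 4*0.9*0.8^2/0.019
S = sqrt(323.3684)

17.9824 m
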